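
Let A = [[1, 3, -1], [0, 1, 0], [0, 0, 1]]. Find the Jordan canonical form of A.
The characteristic polynomial is det(xI - A) = (x - 1)^3, so the eigenvalues are 1 (algebraic multiplicity 3).

For λ = 1: rank(A - I) = 1, rank((A - I)^2) = 0. The eigenspace has dimension 3 - 1 = 2, so there are 2 Jordan blocks; the rank sequence gives block sizes [2, 1].

Assembling the blocks gives the Jordan form J above.

J = [[1, 1, 0], [0, 1, 0], [0, 0, 1]]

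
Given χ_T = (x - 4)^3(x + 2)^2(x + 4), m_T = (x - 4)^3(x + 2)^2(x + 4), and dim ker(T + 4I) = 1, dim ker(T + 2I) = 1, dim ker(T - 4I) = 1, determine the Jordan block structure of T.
λ = -4: algebraic multiplicity 1 (exponent in χ_T), largest block size 1 (exponent in m_T), 1 block (geometric multiplicity). This forces block sizes [1].
λ = -2: algebraic multiplicity 2 (exponent in χ_T), largest block size 2 (exponent in m_T), 1 block (geometric multiplicity). This forces block sizes [2].
λ = 4: algebraic multiplicity 3 (exponent in χ_T), largest block size 3 (exponent in m_T), 1 block (geometric multiplicity). This forces block sizes [3].

Jordan blocks: (-4, 1), (-2, 2), (4, 3)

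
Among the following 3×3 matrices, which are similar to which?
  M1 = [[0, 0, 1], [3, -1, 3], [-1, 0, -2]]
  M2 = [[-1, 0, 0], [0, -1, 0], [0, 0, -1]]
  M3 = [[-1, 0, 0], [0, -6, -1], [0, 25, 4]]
2 classes: {M1, M3}, {M2}

Characteristic polynomials: χ_{M1} = (x + 1)^3, χ_{M2} = (x + 1)^3, χ_{M3} = (x + 1)^3.

{M1, M3}: invariant factors x + 1, (x + 1)^2.

{M2}: invariant factors x + 1, x + 1, x + 1.

Matrices are similar if and only if their invariant-factor lists agree; the partition into similarity classes is {M1, M3}, {M2}.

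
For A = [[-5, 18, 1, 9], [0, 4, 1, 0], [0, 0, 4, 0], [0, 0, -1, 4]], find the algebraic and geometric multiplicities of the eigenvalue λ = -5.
algebraic multiplicity 1, geometric multiplicity 1

The characteristic polynomial is (x - 4)^3(x + 5), so the factor x + 5 appears with exponent 1: the algebraic multiplicity is 1.

rank(A + 5I) = 3, so the eigenspace has dimension 4 - 3 = 1: the geometric multiplicity is 1.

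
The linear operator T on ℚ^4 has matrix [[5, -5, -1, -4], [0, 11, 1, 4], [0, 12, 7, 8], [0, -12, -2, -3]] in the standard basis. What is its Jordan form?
The characteristic polynomial is det(xI - A) = (x - 5)^4, so the eigenvalues are 5 (algebraic multiplicity 4).

For λ = 5: rank(A - 5I) = 2, rank((A - 5I)^2) = 1, rank((A - 5I)^3) = 0. The eigenspace has dimension 4 - 2 = 2, so there are 2 Jordan blocks; the rank sequence gives block sizes [3, 1].

Assembling the blocks gives the Jordan form J above.

J = [[5, 1, 0, 0], [0, 5, 1, 0], [0, 0, 5, 0], [0, 0, 0, 5]]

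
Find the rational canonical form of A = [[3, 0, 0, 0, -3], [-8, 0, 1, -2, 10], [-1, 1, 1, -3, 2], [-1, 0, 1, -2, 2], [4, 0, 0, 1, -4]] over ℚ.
The invariant factors of A (the non-unit diagonal entries of the Smith normal form of xI - A over ℚ[x]) are (x - 1)(x + 3)(x^3 + 2x - 1), each dividing the next. The characteristic polynomial is their product, (x - 1)(x + 3)(x^3 + 2x - 1).

The rational canonical form is the block-diagonal matrix of companion matrices C(f_i):
R = [[0, 0, 0, 0, -3], [1, 0, 0, 0, 8], [0, 1, 0, 0, -3], [0, 0, 1, 0, 1], [0, 0, 0, 1, -2]].

Note the characteristic polynomial does not split into linear factors over ℚ, so A has no Jordan form over ℚ; the rational canonical form exists over any field.

R = [[0, 0, 0, 0, -3], [1, 0, 0, 0, 8], [0, 1, 0, 0, -3], [0, 0, 1, 0, 1], [0, 0, 0, 1, -2]]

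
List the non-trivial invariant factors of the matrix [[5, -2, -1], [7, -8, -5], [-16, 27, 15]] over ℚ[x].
The Jordan structure of A has elementary divisors (x - 4)^3. Arranging the block sizes at each eigenvalue in decreasing order and taking row products gives the invariant factors.

Invariant factors (smallest first, each dividing the next): (x - 4)^3.

Check: the last factor (x - 4)^3 is the minimal polynomial, and the product (x - 4)^3 is the characteristic polynomial.

(x - 4)^3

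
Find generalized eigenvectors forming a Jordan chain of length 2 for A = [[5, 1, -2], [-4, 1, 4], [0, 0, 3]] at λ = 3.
We seek v_1 ∈ ker((A - 3I)^2) \ ker(A - 3I), then set v_{i+1} = (A - 3I) v_i.

One such chain is v_1 = [[1, -3, -1]]^T, v_2 = [[1, -2, 0]]^T. Check: (A - 3I) v_2 = [[0, 0, 0]]^T = 0.

v_1 = [[1, -3, -1]]^T, v_2 = [[1, -2, 0]]^T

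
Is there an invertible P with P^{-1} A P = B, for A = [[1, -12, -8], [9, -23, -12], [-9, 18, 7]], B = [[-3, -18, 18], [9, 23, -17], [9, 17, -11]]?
trace(A) = -15 but trace(B) = 9. The trace is a similarity invariant, so A and B are not similar.

No.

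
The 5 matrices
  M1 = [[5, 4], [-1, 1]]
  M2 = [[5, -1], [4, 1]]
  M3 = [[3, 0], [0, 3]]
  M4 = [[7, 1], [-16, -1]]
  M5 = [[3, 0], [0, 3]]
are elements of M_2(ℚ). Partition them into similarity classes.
Characteristic polynomials: χ_{M1} = (x - 3)^2, χ_{M2} = (x - 3)^2, χ_{M3} = (x - 3)^2, χ_{M4} = (x - 3)^2, χ_{M5} = (x - 3)^2.

{M1, M2, M4}: invariant factors (x - 3)^2.

{M3, M5}: invariant factors x - 3, x - 3.

Matrices are similar if and only if their invariant-factor lists agree; the partition into similarity classes is {M1, M2, M4}, {M3, M5}.

2 classes: {M1, M2, M4}, {M3, M5}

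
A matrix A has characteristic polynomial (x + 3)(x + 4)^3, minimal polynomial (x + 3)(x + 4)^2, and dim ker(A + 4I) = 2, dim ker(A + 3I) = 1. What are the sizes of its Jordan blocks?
λ = -4: algebraic multiplicity 3 (exponent in χ_A), largest block size 2 (exponent in m_A), 2 blocks (geometric multiplicity). These force block sizes [2, 1].
λ = -3: algebraic multiplicity 1 (exponent in χ_A), largest block size 1 (exponent in m_A), 1 block (geometric multiplicity). This forces block sizes [1].

Jordan blocks: (-4, 2), (-4, 1), (-3, 1)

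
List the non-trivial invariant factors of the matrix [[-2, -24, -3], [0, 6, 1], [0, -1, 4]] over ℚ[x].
The Jordan structure of A has elementary divisors (x + 2), (x - 5)^2. Arranging the block sizes at each eigenvalue in decreasing order and taking row products gives the invariant factors.

Invariant factors (smallest first, each dividing the next): (x - 5)^2(x + 2).

Check: the last factor (x - 5)^2(x + 2) is the minimal polynomial, and the product (x - 5)^2(x + 2) is the characteristic polynomial.

(x - 5)^2(x + 2)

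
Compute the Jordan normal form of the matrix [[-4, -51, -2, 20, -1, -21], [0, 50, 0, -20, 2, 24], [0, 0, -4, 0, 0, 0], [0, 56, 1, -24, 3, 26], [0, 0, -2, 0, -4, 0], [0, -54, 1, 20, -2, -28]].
The characteristic polynomial is det(xI - A) = (x - 6)(x + 4)^5, so the eigenvalues are -4 (algebraic multiplicity 5), 6 (algebraic multiplicity 1).

For λ = -4: rank(A + 4I) = 4, rank((A + 4I)^2) = 2, rank((A + 4I)^3) = 1. The eigenspace has dimension 6 - 4 = 2, so there are 2 Jordan blocks; the rank sequence gives block sizes [3, 2].

For λ = 6: algebraic multiplicity 1 gives one 1×1 block.

Assembling the blocks gives the Jordan form J above.

J = [[-4, 1, 0, 0, 0, 0], [0, -4, 1, 0, 0, 0], [0, 0, -4, 0, 0, 0], [0, 0, 0, -4, 1, 0], [0, 0, 0, 0, -4, 0], [0, 0, 0, 0, 0, 6]]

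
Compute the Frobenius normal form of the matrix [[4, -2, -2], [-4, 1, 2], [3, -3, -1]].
R = [[0, 0, -2], [1, 0, -3], [0, 1, 4]]

The invariant factors of A (the non-unit diagonal entries of the Smith normal form of xI - A over ℚ[x]) are (x - 2)(x^2 - 2x - 1), each dividing the next. The characteristic polynomial is their product, (x - 2)(x^2 - 2x - 1).

The rational canonical form is the block-diagonal matrix of companion matrices C(f_i):
R = [[0, 0, -2], [1, 0, -3], [0, 1, 4]].

Note the characteristic polynomial does not split into linear factors over ℚ, so A has no Jordan form over ℚ; the rational canonical form exists over any field.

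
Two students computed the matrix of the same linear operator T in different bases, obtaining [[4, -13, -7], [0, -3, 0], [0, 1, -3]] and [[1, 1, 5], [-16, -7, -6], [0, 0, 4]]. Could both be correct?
Two matrices over a field are similar if and only if they have the same invariant factors.

Both A and B have characteristic polynomial (x - 4)(x + 3)^2 and minimal polynomial (x - 4)(x + 3)^2. Computing further, both have invariant factors (x - 4)(x + 3)^2. Hence A and B are similar.

Yes.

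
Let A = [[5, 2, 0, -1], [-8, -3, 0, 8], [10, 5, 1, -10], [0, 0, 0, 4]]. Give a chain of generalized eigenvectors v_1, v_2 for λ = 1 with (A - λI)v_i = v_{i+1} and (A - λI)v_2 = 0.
v_1 = [[0, 1, 0, 0]]^T, v_2 = [[2, -4, 5, 0]]^T

We seek v_1 ∈ ker((A - I)^2) \ ker(A - I), then set v_{i+1} = (A - I) v_i.

One such chain is v_1 = [[0, 1, 0, 0]]^T, v_2 = [[2, -4, 5, 0]]^T. Check: (A - I) v_2 = [[0, 0, 0, 0]]^T = 0.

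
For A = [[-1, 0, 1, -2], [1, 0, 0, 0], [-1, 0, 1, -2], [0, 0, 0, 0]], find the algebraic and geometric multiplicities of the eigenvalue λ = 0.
The characteristic polynomial is x^4, so the factor x appears with exponent 4: the algebraic multiplicity is 4.

rank(A) = 2, so the eigenspace has dimension 4 - 2 = 2: the geometric multiplicity is 2.

Since 2 < 4, A is not diagonalizable.

algebraic multiplicity 4, geometric multiplicity 2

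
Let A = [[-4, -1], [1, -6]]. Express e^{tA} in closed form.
A has Jordan form J = [[-5, 1], [0, -5]] with A = PJP^{-1}, so e^{tA} = P e^{tJ} P^{-1}.

For a Jordan block J_k(λ), e^{tJ_k(λ)} = e^{λt} · (I + tN + t^2 N^2/2! + ... + t^{k-1} N^{k-1}/(k-1)!) where N is the nilpotent superdiagonal part.

Assembling the blocks and conjugating back gives the entries of e^{tA} as shown above.

e^{tA} = [[(t + 1)*e^{-5*t}, -t*e^{-5*t}], [t*e^{-5*t}, (1 - t)*e^{-5*t}]]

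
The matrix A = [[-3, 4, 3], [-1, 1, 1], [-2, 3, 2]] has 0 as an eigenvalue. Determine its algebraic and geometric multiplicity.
The characteristic polynomial is x^3, so the factor x appears with exponent 3: the algebraic multiplicity is 3.

rank(A) = 2, so the eigenspace has dimension 3 - 2 = 1: the geometric multiplicity is 1.

Since 1 < 3, A is not diagonalizable.

algebraic multiplicity 3, geometric multiplicity 1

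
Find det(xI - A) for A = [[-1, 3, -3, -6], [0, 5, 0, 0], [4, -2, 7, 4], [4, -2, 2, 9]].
xI - A = [[x + 1, -3, 3, 6], [0, x - 5, 0, 0], [-4, 2, x - 7, -4], [-4, 2, -2, x - 9]].

Expanding det(xI - A) along the first row:
det(xI - A) = + (x + 1)·det([[x - 5, 0, 0], [2, x - 7, -4], [2, -2, x - 9]]) - (-3)·det([[0, 0, 0], [-4, x - 7, -4], [-4, -2, x - 9]]) + (3)·det([[0, x - 5, 0], [-4, 2, -4], [-4, 2, x - 9]]) - (6)·det([[0, x - 5, 0], [-4, 2, x - 7], [-4, 2, -2]]).

Evaluating gives χ_A(x) = x^4 - 20x^3 + 150x^2 - 500x + 625 = (x - 5)^4.

χ_A(x) = (x - 5)^4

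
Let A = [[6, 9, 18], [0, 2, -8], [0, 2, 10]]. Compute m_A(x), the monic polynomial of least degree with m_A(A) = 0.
The characteristic polynomial factors as (x - 6)^3. The minimal polynomial is ∏(x - λ)^{k_λ} where k_λ is the size of the largest Jordan block at λ.

For λ = 6: rank(A - 6I) = 1, and the largest Jordan block has size 2 (the smallest k with rank((A - 6I)^k) = rank((A - 6I)^(k+1))).

So m_A(x) = (x - 6)^2.

m_A(x) = (x - 6)^2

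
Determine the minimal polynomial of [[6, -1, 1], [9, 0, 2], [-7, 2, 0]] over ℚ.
m_A(x) = (x - 2)^3

The characteristic polynomial factors as (x - 2)^3. The minimal polynomial is ∏(x - λ)^{k_λ} where k_λ is the size of the largest Jordan block at λ.

For λ = 2: rank(A - 2I) = 2, and the largest Jordan block has size 3 (the smallest k with rank((A - 2I)^k) = rank((A - 2I)^(k+1))).

So m_A(x) = (x - 2)^3.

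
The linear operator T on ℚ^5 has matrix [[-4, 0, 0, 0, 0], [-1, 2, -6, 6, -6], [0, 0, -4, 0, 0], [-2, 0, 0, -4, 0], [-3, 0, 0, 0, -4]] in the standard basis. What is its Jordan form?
J = [[-4, 1, 0, 0, 0], [0, -4, 0, 0, 0], [0, 0, -4, 0, 0], [0, 0, 0, -4, 0], [0, 0, 0, 0, 2]]

The characteristic polynomial is det(xI - A) = (x - 2)(x + 4)^4, so the eigenvalues are -4 (algebraic multiplicity 4), 2 (algebraic multiplicity 1).

For λ = -4: rank(A + 4I) = 2, rank((A + 4I)^2) = 1. The eigenspace has dimension 5 - 2 = 3, so there are 3 Jordan blocks; the rank sequence gives block sizes [2, 1, 1].

For λ = 2: algebraic multiplicity 1 gives one 1×1 block.

Assembling the blocks gives the Jordan form J above.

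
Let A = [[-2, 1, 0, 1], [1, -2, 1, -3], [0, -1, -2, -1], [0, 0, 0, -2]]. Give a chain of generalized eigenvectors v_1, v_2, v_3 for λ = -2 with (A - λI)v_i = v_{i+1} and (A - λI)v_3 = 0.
We seek v_1 ∈ ker((A + 2I)^3) \ ker((A + 2I)^2), then set v_{i+1} = (A + 2I) v_i.

One such chain is v_1 = [[0, 0, 1, 0]]^T, v_2 = [[0, 1, 0, 0]]^T, v_3 = [[1, 0, -1, 0]]^T. Check: (A + 2I) v_3 = [[0, 0, 0, 0]]^T = 0.

v_1 = [[0, 0, 1, 0]]^T, v_2 = [[0, 1, 0, 0]]^T, v_3 = [[1, 0, -1, 0]]^T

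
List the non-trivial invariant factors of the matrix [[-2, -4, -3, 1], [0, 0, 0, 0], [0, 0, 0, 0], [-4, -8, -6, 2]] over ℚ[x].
x, x, x^2

The Jordan structure of A has elementary divisors x^2, x, x. Arranging the block sizes at each eigenvalue in decreasing order and taking row products gives the invariant factors.

Invariant factors (smallest first, each dividing the next): x, x, x^2.

Check: the last factor x^2 is the minimal polynomial, and the product x^4 is the characteristic polynomial.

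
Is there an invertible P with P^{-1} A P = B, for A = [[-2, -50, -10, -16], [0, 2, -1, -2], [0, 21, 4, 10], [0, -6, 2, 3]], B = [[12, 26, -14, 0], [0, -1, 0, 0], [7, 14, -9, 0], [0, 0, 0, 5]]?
Both have characteristic polynomial (x - 5)^2(x + 1)(x + 2), but the minimal polynomial of A is (x - 5)^2(x + 1)(x + 2) while the minimal polynomial of B is (x - 5)(x + 1)(x + 2). The minimal polynomial is a similarity invariant, so A and B are not similar.

No.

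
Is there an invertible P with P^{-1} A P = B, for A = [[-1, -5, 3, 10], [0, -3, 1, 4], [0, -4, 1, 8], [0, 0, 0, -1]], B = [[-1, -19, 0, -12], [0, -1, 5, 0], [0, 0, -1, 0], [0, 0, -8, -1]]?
Two matrices over a field are similar if and only if they have the same invariant factors.

Both A and B have characteristic polynomial (x + 1)^4 and minimal polynomial (x + 1)^3. Computing further, both have invariant factors x + 1, (x + 1)^3. Hence A and B are similar.

Yes.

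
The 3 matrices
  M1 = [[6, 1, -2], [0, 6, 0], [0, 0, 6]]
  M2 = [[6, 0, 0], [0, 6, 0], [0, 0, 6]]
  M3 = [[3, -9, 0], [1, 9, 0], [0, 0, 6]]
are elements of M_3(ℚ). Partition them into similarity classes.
Characteristic polynomials: χ_{M1} = (x - 6)^3, χ_{M2} = (x - 6)^3, χ_{M3} = (x - 6)^3.

{M1, M3}: invariant factors x - 6, (x - 6)^2.

{M2}: invariant factors x - 6, x - 6, x - 6.

Matrices are similar if and only if their invariant-factor lists agree; the partition into similarity classes is {M1, M3}, {M2}.

2 classes: {M1, M3}, {M2}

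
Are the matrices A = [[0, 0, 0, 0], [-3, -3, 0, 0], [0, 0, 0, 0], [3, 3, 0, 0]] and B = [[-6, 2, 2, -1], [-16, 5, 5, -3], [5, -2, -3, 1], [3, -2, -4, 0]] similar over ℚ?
trace(A) = -3 but trace(B) = -4. The trace is a similarity invariant, so A and B are not similar.

No.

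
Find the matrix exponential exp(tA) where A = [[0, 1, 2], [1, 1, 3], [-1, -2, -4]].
A has Jordan form J = [[-1, 1, 0], [0, -1, 1], [0, 0, -1]] with A = PJP^{-1}, so e^{tA} = P e^{tJ} P^{-1}.

For a Jordan block J_k(λ), e^{tJ_k(λ)} = e^{λt} · (I + tN + t^2 N^2/2! + ... + t^{k-1} N^{k-1}/(k-1)!) where N is the nilpotent superdiagonal part.

Assembling the blocks and conjugating back gives the entries of e^{tA} as shown above.

e^{tA} = [[(t + 1)*e^{-t}, t*(2 - t)*e^{-t}/2, t*(4 - t)*e^{-t}/2], [t*e^{-t}, (-t^2 + 4*t + 2)*e^{-t}/2, t*(6 - t)*e^{-t}/2], [-t*e^{-t}, t*(t - 4)*e^{-t}/2, (t^2 - 6*t + 2)*e^{-t}/2]]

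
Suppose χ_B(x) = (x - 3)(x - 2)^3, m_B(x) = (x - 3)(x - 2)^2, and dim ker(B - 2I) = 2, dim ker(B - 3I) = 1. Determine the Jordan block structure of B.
Jordan blocks: (2, 2), (2, 1), (3, 1)

λ = 2: algebraic multiplicity 3 (exponent in χ_B), largest block size 2 (exponent in m_B), 2 blocks (geometric multiplicity). These force block sizes [2, 1].
λ = 3: algebraic multiplicity 1 (exponent in χ_B), largest block size 1 (exponent in m_B), 1 block (geometric multiplicity). This forces block sizes [1].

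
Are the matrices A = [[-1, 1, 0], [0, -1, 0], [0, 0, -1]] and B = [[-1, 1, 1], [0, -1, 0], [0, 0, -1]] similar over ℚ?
Yes.

Two matrices over a field are similar if and only if they have the same invariant factors.

Both A and B have characteristic polynomial (x + 1)^3 and minimal polynomial (x + 1)^2. Computing further, both have invariant factors x + 1, (x + 1)^2. Hence A and B are similar.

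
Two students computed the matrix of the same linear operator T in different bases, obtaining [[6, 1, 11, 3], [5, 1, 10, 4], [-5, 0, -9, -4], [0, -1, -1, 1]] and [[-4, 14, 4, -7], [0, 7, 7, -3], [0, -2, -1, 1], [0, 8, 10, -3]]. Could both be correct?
Yes.

Two matrices over a field are similar if and only if they have the same invariant factors.

Both A and B have characteristic polynomial (x - 1)^3(x + 4) and minimal polynomial (x - 1)^3(x + 4). Computing further, both have invariant factors (x - 1)^3(x + 4). Hence A and B are similar.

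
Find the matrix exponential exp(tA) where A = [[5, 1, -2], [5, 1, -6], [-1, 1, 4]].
e^{tA} = [[(-t + e^{4*t})*e^{2*t}, t*e^{2*t}, (2*t - e^{4*t} + 1)*e^{2*t}], [(t + e^{4*t} - 1)*e^{2*t}, (1 - t)*e^{2*t}, (-2*t - e^{4*t} + 1)*e^{2*t}], [-t*e^{2*t}, t*e^{2*t}, (2*t + 1)*e^{2*t}]]

A has Jordan form J = [[2, 1, 0], [0, 2, 0], [0, 0, 6]] with A = PJP^{-1}, so e^{tA} = P e^{tJ} P^{-1}.

For a Jordan block J_k(λ), e^{tJ_k(λ)} = e^{λt} · (I + tN + t^2 N^2/2! + ... + t^{k-1} N^{k-1}/(k-1)!) where N is the nilpotent superdiagonal part.

Assembling the blocks and conjugating back gives the entries of e^{tA} as shown above.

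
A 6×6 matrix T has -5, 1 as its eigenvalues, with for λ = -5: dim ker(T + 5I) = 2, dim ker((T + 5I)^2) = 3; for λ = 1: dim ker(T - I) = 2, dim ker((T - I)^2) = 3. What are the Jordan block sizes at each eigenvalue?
Jordan blocks: (-5, 2), (-5, 1), (1, 2), (1, 1)

λ = -5: successive nullity increments [2, 1] count blocks of size ≥ k; block sizes are [2, 1].
λ = 1: successive nullity increments [2, 1] count blocks of size ≥ k; block sizes are [2, 1].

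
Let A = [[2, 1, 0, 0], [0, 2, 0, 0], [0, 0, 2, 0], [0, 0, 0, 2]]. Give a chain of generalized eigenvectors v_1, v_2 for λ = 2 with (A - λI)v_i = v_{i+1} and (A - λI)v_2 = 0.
We seek v_1 ∈ ker((A - 2I)^2) \ ker(A - 2I), then set v_{i+1} = (A - 2I) v_i.

One such chain is v_1 = [[0, 1, 0, 0]]^T, v_2 = [[1, 0, 0, 0]]^T. Check: (A - 2I) v_2 = [[0, 0, 0, 0]]^T = 0.

v_1 = [[0, 1, 0, 0]]^T, v_2 = [[1, 0, 0, 0]]^T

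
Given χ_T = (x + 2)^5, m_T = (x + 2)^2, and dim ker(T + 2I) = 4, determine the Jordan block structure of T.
λ = -2: algebraic multiplicity 5 (exponent in χ_T), largest block size 2 (exponent in m_T), 4 blocks (geometric multiplicity). These force block sizes [2, 1, 1, 1].

Jordan blocks: (-2, 2), (-2, 1), (-2, 1), (-2, 1)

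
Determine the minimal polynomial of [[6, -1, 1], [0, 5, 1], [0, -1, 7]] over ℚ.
The characteristic polynomial factors as (x - 6)^3. The minimal polynomial is ∏(x - λ)^{k_λ} where k_λ is the size of the largest Jordan block at λ.

For λ = 6: rank(A - 6I) = 1, and the largest Jordan block has size 2 (the smallest k with rank((A - 6I)^k) = rank((A - 6I)^(k+1))).

So m_A(x) = (x - 6)^2.

m_A(x) = (x - 6)^2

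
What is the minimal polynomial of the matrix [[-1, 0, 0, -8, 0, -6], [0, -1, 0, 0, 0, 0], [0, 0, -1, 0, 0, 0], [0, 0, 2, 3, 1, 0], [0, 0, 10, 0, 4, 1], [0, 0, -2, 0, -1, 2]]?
The characteristic polynomial factors as (x - 3)^3(x + 1)^3. The minimal polynomial is ∏(x - λ)^{k_λ} where k_λ is the size of the largest Jordan block at λ.

For λ = -1: rank(A + I) = 3, and the largest Jordan block has size 1 (the smallest k with rank((A + I)^k) = rank((A + I)^(k+1))).
For λ = 3: rank(A - 3I) = 5, and the largest Jordan block has size 3 (the smallest k with rank((A - 3I)^k) = rank((A - 3I)^(k+1))).

So m_A(x) = (x - 3)^3(x + 1).

m_A(x) = (x - 3)^3(x + 1)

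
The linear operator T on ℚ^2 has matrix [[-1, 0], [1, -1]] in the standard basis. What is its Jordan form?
J = [[-1, 1], [0, -1]]

The characteristic polynomial is det(xI - A) = (x + 1)^2, so the eigenvalues are -1 (algebraic multiplicity 2).

For λ = -1: rank(A + I) = 1, rank((A + I)^2) = 0. The eigenspace has dimension 2 - 1 = 1, so there is 1 Jordan block; the rank sequence gives block sizes [2].

Assembling the blocks gives the Jordan form J above.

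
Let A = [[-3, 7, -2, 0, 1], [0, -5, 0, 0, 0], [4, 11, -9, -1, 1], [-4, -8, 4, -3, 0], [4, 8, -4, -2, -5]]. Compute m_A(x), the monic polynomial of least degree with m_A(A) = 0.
m_A(x) = (x + 5)^2

The characteristic polynomial factors as (x + 5)^5. The minimal polynomial is ∏(x - λ)^{k_λ} where k_λ is the size of the largest Jordan block at λ.

For λ = -5: rank(A + 5I) = 2, and the largest Jordan block has size 2 (the smallest k with rank((A + 5I)^k) = rank((A + 5I)^(k+1))).

So m_A(x) = (x + 5)^2.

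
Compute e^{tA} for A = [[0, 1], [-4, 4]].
e^{tA} = [[(1 - 2*t)*e^{2*t}, t*e^{2*t}], [-4*t*e^{2*t}, (2*t + 1)*e^{2*t}]]

A has Jordan form J = [[2, 1], [0, 2]] with A = PJP^{-1}, so e^{tA} = P e^{tJ} P^{-1}.

For a Jordan block J_k(λ), e^{tJ_k(λ)} = e^{λt} · (I + tN + t^2 N^2/2! + ... + t^{k-1} N^{k-1}/(k-1)!) where N is the nilpotent superdiagonal part.

Assembling the blocks and conjugating back gives the entries of e^{tA} as shown above.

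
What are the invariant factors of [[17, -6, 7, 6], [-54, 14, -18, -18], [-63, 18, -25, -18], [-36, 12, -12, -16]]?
x + 4, (x - 2)(x + 4)^2

The Jordan structure of A has elementary divisors (x + 4)^2, (x + 4), (x - 2). Arranging the block sizes at each eigenvalue in decreasing order and taking row products gives the invariant factors.

Invariant factors (smallest first, each dividing the next): x + 4, (x - 2)(x + 4)^2.

Check: the last factor (x - 2)(x + 4)^2 is the minimal polynomial, and the product (x - 2)(x + 4)^3 is the characteristic polynomial.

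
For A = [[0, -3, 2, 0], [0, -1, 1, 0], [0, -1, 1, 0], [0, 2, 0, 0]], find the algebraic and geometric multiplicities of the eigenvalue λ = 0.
algebraic multiplicity 4, geometric multiplicity 2

The characteristic polynomial is x^4, so the factor x appears with exponent 4: the algebraic multiplicity is 4.

rank(A) = 2, so the eigenspace has dimension 4 - 2 = 2: the geometric multiplicity is 2.

Since 2 < 4, A is not diagonalizable.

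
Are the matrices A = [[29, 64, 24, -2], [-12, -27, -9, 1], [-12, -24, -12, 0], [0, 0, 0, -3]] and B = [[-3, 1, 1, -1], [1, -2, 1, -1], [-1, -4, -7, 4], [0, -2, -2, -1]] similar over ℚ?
Two matrices over a field are similar if and only if they have the same invariant factors.

Both A and B have characteristic polynomial (x + 3)^3(x + 4) and minimal polynomial (x + 3)^2(x + 4). Computing further, both have invariant factors x + 3, (x + 3)^2(x + 4). Hence A and B are similar.

Yes.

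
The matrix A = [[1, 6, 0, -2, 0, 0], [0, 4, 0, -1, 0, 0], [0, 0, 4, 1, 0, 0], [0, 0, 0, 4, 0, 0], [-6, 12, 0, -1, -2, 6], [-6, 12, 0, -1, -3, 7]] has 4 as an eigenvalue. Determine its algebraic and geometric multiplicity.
algebraic multiplicity 4, geometric multiplicity 3

The characteristic polynomial is (x - 4)^4(x - 1)^2, so the factor x - 4 appears with exponent 4: the algebraic multiplicity is 4.

rank(A - 4I) = 3, so the eigenspace has dimension 6 - 3 = 3: the geometric multiplicity is 3.

Since 3 < 4, A is not diagonalizable.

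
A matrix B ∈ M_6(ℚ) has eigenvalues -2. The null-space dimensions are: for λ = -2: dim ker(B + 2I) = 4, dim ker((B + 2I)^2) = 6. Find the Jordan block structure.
λ = -2: successive nullity increments [4, 2] count blocks of size ≥ k; block sizes are [2, 2, 1, 1].

Jordan blocks: (-2, 2), (-2, 2), (-2, 1), (-2, 1)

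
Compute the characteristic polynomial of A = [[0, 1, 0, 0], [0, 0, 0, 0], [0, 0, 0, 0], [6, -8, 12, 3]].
χ_A(x) = x^3(x - 3)

xI - A = [[x, -1, 0, 0], [0, x, 0, 0], [0, 0, x, 0], [-6, 8, -12, x - 3]].

Expanding det(xI - A) along the first row:
det(xI - A) = + (x)·det([[x, 0, 0], [0, x, 0], [8, -12, x - 3]]) - (-1)·det([[0, 0, 0], [0, x, 0], [-6, -12, x - 3]]) + (0)·det([[0, x, 0], [0, 0, 0], [-6, 8, x - 3]]) - (0)·det([[0, x, 0], [0, 0, x], [-6, 8, -12]]).

Evaluating gives χ_A(x) = x^4 - 3x^3 = x^3(x - 3).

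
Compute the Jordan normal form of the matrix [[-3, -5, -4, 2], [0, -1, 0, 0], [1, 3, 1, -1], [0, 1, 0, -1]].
J = [[-1, 1, 0, 0], [0, -1, 0, 0], [0, 0, -1, 1], [0, 0, 0, -1]]

The characteristic polynomial is det(xI - A) = (x + 1)^4, so the eigenvalues are -1 (algebraic multiplicity 4).

For λ = -1: rank(A + I) = 2, rank((A + I)^2) = 0. The eigenspace has dimension 4 - 2 = 2, so there are 2 Jordan blocks; the rank sequence gives block sizes [2, 2].

Assembling the blocks gives the Jordan form J above.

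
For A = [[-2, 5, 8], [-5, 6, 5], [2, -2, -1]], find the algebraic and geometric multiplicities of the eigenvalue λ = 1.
algebraic multiplicity 3, geometric multiplicity 1

The characteristic polynomial is (x - 1)^3, so the factor x - 1 appears with exponent 3: the algebraic multiplicity is 3.

rank(A - I) = 2, so the eigenspace has dimension 3 - 2 = 1: the geometric multiplicity is 1.

Since 1 < 3, A is not diagonalizable.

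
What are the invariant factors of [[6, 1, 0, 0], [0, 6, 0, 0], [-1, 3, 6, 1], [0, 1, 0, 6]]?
The Jordan structure of A has elementary divisors (x - 6)^2, (x - 6)^2. Arranging the block sizes at each eigenvalue in decreasing order and taking row products gives the invariant factors.

Invariant factors (smallest first, each dividing the next): (x - 6)^2, (x - 6)^2.

Check: the last factor (x - 6)^2 is the minimal polynomial, and the product (x - 6)^4 is the characteristic polynomial.

(x - 6)^2, (x - 6)^2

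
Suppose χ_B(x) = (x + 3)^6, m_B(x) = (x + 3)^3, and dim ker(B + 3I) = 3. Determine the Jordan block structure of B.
λ = -3: algebraic multiplicity 6 (exponent in χ_B), largest block size 3 (exponent in m_B), 3 blocks (geometric multiplicity). These force block sizes [3, 2, 1].

Jordan blocks: (-3, 3), (-3, 2), (-3, 1)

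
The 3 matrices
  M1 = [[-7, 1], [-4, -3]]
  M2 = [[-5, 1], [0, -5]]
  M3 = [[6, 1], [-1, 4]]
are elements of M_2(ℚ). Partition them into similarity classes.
Characteristic polynomials: χ_{M1} = (x + 5)^2, χ_{M2} = (x + 5)^2, χ_{M3} = (x - 5)^2.

{M1, M2}: invariant factors (x + 5)^2.

{M3}: invariant factors (x - 5)^2.

Matrices are similar if and only if their invariant-factor lists agree; the partition into similarity classes is {M1, M2}, {M3}.

2 classes: {M1, M2}, {M3}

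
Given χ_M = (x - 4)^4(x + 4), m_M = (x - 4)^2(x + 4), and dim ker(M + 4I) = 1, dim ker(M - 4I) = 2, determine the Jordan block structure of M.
λ = -4: algebraic multiplicity 1 (exponent in χ_M), largest block size 1 (exponent in m_M), 1 block (geometric multiplicity). This forces block sizes [1].
λ = 4: algebraic multiplicity 4 (exponent in χ_M), largest block size 2 (exponent in m_M), 2 blocks (geometric multiplicity). These force block sizes [2, 2].

Jordan blocks: (-4, 1), (4, 2), (4, 2)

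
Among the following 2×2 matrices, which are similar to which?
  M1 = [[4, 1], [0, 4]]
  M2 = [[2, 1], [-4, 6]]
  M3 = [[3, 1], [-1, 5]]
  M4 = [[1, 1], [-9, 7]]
1 class: {M1, M2, M3, M4}

Characteristic polynomials: χ_{M1} = (x - 4)^2, χ_{M2} = (x - 4)^2, χ_{M3} = (x - 4)^2, χ_{M4} = (x - 4)^2.

{M1, M2, M3, M4}: invariant factors (x - 4)^2.

Matrices are similar if and only if their invariant-factor lists agree; the partition into similarity classes is {M1, M2, M3, M4}.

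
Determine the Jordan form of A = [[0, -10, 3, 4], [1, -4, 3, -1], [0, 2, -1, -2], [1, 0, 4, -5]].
J = [[-3, 1, 0, 0], [0, -3, 0, 0], [0, 0, -2, 0], [0, 0, 0, -2]]

The characteristic polynomial is det(xI - A) = (x + 2)^2(x + 3)^2, so the eigenvalues are -3 (algebraic multiplicity 2), -2 (algebraic multiplicity 2).

For λ = -3: rank(A + 3I) = 3, rank((A + 3I)^2) = 2. The eigenspace has dimension 4 - 3 = 1, so there is 1 Jordan block; the rank sequence gives block sizes [2].

For λ = -2: rank(A + 2I) = 2. The eigenspace has dimension 4 - 2 = 2, so there are 2 Jordan blocks; the rank sequence gives block sizes [1, 1].

Assembling the blocks gives the Jordan form J above.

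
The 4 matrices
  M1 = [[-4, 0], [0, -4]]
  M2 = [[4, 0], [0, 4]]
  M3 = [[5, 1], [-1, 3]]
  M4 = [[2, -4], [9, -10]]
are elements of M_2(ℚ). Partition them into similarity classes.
4 classes: {M1}, {M2}, {M3}, {M4}

Characteristic polynomials: χ_{M1} = (x + 4)^2, χ_{M2} = (x - 4)^2, χ_{M3} = (x - 4)^2, χ_{M4} = (x + 4)^2.

{M1}: invariant factors x + 4, x + 4.

{M2}: invariant factors x - 4, x - 4.

{M3}: invariant factors (x - 4)^2.

{M4}: invariant factors (x + 4)^2.

Matrices are similar if and only if their invariant-factor lists agree; the partition into similarity classes is {M1}, {M2}, {M3}, {M4}.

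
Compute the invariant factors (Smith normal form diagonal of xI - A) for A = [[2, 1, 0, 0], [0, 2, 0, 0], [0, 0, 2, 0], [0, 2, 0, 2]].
x - 2, x - 2, (x - 2)^2

The Jordan structure of A has elementary divisors (x - 2)^2, (x - 2), (x - 2). Arranging the block sizes at each eigenvalue in decreasing order and taking row products gives the invariant factors.

Invariant factors (smallest first, each dividing the next): x - 2, x - 2, (x - 2)^2.

Check: the last factor (x - 2)^2 is the minimal polynomial, and the product (x - 2)^4 is the characteristic polynomial.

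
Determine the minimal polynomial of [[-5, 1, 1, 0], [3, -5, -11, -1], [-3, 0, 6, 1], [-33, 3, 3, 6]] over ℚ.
The characteristic polynomial factors as (x - 6)^2(x + 5)^2. The minimal polynomial is ∏(x - λ)^{k_λ} where k_λ is the size of the largest Jordan block at λ.

For λ = -5: rank(A + 5I) = 3, and the largest Jordan block has size 2 (the smallest k with rank((A + 5I)^k) = rank((A + 5I)^(k+1))).
For λ = 6: rank(A - 6I) = 3, and the largest Jordan block has size 2 (the smallest k with rank((A - 6I)^k) = rank((A - 6I)^(k+1))).

So m_A(x) = (x - 6)^2(x + 5)^2.

m_A(x) = (x - 6)^2(x + 5)^2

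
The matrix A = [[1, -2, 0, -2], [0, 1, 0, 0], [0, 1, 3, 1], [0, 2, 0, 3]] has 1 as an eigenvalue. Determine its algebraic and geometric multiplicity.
The characteristic polynomial is (x - 3)^2(x - 1)^2, so the factor x - 1 appears with exponent 2: the algebraic multiplicity is 2.

rank(A - I) = 2, so the eigenspace has dimension 4 - 2 = 2: the geometric multiplicity is 2.

algebraic multiplicity 2, geometric multiplicity 2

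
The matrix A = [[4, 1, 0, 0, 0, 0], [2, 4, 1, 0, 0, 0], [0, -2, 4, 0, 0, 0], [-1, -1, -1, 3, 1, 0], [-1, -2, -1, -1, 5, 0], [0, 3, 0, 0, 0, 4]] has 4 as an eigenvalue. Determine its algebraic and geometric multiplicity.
The characteristic polynomial is (x - 4)^6, so the factor x - 4 appears with exponent 6: the algebraic multiplicity is 6.

rank(A - 4I) = 3, so the eigenspace has dimension 6 - 3 = 3: the geometric multiplicity is 3.

Since 3 < 6, A is not diagonalizable.

algebraic multiplicity 6, geometric multiplicity 3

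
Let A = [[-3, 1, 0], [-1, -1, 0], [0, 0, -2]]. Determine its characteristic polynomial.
χ_A(x) = (x + 2)^3

xI - A = [[x + 3, -1, 0], [1, x + 1, 0], [0, 0, x + 2]].

Expanding det(xI - A) along the first row:
det(xI - A) = + (x + 3)·det([[x + 1, 0], [0, x + 2]]) - (-1)·det([[1, 0], [0, x + 2]]) + (0)·det([[1, x + 1], [0, 0]]).

Evaluating gives χ_A(x) = x^3 + 6x^2 + 12x + 8 = (x + 2)^3.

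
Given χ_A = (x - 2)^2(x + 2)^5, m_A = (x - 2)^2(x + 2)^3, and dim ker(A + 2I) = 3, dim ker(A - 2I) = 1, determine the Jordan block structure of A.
λ = -2: algebraic multiplicity 5 (exponent in χ_A), largest block size 3 (exponent in m_A), 3 blocks (geometric multiplicity). These force block sizes [3, 1, 1].
λ = 2: algebraic multiplicity 2 (exponent in χ_A), largest block size 2 (exponent in m_A), 1 block (geometric multiplicity). This forces block sizes [2].

Jordan blocks: (-2, 3), (-2, 1), (-2, 1), (2, 2)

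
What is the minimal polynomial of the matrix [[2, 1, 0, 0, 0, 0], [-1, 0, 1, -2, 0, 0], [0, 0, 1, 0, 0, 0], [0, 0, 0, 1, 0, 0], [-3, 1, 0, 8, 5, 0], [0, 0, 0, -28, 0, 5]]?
m_A(x) = (x - 5)(x - 1)^3

The characteristic polynomial factors as (x - 5)^2(x - 1)^4. The minimal polynomial is ∏(x - λ)^{k_λ} where k_λ is the size of the largest Jordan block at λ.

For λ = 1: rank(A - I) = 4, and the largest Jordan block has size 3 (the smallest k with rank((A - I)^k) = rank((A - I)^(k+1))).
For λ = 5: rank(A - 5I) = 4, and the largest Jordan block has size 1 (the smallest k with rank((A - 5I)^k) = rank((A - 5I)^(k+1))).

So m_A(x) = (x - 5)(x - 1)^3.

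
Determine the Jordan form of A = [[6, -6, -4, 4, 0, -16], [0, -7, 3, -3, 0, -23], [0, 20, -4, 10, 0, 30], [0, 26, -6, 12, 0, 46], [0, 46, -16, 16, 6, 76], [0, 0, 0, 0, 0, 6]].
J = [[-4, 0, 0, 0, 0, 0], [0, -1, 0, 0, 0, 0], [0, 0, 6, 0, 0, 0], [0, 0, 0, 6, 0, 0], [0, 0, 0, 0, 6, 0], [0, 0, 0, 0, 0, 6]]

The characteristic polynomial is det(xI - A) = (x - 6)^4(x + 1)(x + 4), so the eigenvalues are -4 (algebraic multiplicity 1), -1 (algebraic multiplicity 1), 6 (algebraic multiplicity 4).

For λ = -4: algebraic multiplicity 1 gives one 1×1 block.

For λ = -1: algebraic multiplicity 1 gives one 1×1 block.

For λ = 6: rank(A - 6I) = 2. The eigenspace has dimension 6 - 2 = 4, so there are 4 Jordan blocks; the rank sequence gives block sizes [1, 1, 1, 1].

Assembling the blocks gives the Jordan form J above.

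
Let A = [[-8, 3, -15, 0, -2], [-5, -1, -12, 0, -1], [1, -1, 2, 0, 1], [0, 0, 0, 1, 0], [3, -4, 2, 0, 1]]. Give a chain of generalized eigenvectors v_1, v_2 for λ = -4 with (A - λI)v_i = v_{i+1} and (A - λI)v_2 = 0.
We seek v_1 ∈ ker((A + 4I)^2) \ ker(A + 4I), then set v_{i+1} = (A + 4I) v_i.

One such chain is v_1 = [[-1, -1, 0, 0, 0]]^T, v_2 = [[1, 2, 0, 0, 1]]^T. Check: (A + 4I) v_2 = [[0, 0, 0, 0, 0]]^T = 0.

v_1 = [[-1, -1, 0, 0, 0]]^T, v_2 = [[1, 2, 0, 0, 1]]^T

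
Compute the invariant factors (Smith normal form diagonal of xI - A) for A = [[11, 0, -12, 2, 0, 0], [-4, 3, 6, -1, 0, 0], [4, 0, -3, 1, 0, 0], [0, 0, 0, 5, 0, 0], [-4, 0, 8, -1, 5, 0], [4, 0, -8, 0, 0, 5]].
The Jordan structure of A has elementary divisors (x - 3), (x - 3), (x - 5)^2, (x - 5), (x - 5). Arranging the block sizes at each eigenvalue in decreasing order and taking row products gives the invariant factors.

Invariant factors (smallest first, each dividing the next): x - 5, (x - 5)(x - 3), (x - 5)^2(x - 3).

Check: the last factor (x - 5)^2(x - 3) is the minimal polynomial, and the product (x - 5)^4(x - 3)^2 is the characteristic polynomial.

x - 5, (x - 5)(x - 3), (x - 5)^2(x - 3)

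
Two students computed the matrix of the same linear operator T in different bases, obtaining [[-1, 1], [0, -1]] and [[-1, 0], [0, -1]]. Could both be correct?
Both have characteristic polynomial (x + 1)^2, but the minimal polynomial of A is (x + 1)^2 while the minimal polynomial of B is x + 1. The minimal polynomial is a similarity invariant, so A and B are not similar.

No.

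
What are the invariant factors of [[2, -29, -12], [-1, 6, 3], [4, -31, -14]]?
The Jordan structure of A has elementary divisors (x + 2)^3. Arranging the block sizes at each eigenvalue in decreasing order and taking row products gives the invariant factors.

Invariant factors (smallest first, each dividing the next): (x + 2)^3.

Check: the last factor (x + 2)^3 is the minimal polynomial, and the product (x + 2)^3 is the characteristic polynomial.

(x + 2)^3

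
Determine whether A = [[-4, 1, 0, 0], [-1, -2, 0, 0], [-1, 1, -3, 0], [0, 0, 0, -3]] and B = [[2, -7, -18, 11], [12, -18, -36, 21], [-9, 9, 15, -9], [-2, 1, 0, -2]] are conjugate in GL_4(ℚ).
No.

trace(A) = -12 but trace(B) = -3. The trace is a similarity invariant, so A and B are not similar.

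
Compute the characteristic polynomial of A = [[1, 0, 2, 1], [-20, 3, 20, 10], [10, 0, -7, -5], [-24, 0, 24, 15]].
χ_A(x) = (x - 3)^4

xI - A = [[x - 1, 0, -2, -1], [20, x - 3, -20, -10], [-10, 0, x + 7, 5], [24, 0, -24, x - 15]].

Expanding det(xI - A) along the first row:
det(xI - A) = + (x - 1)·det([[x - 3, -20, -10], [0, x + 7, 5], [0, -24, x - 15]]) - (0)·det([[20, -20, -10], [-10, x + 7, 5], [24, -24, x - 15]]) + (-2)·det([[20, x - 3, -10], [-10, 0, 5], [24, 0, x - 15]]) - (-1)·det([[20, x - 3, -20], [-10, 0, x + 7], [24, 0, -24]]).

Evaluating gives χ_A(x) = x^4 - 12x^3 + 54x^2 - 108x + 81 = (x - 3)^4.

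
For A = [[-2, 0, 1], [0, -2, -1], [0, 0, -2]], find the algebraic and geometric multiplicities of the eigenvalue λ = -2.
algebraic multiplicity 3, geometric multiplicity 2

The characteristic polynomial is (x + 2)^3, so the factor x + 2 appears with exponent 3: the algebraic multiplicity is 3.

rank(A + 2I) = 1, so the eigenspace has dimension 3 - 1 = 2: the geometric multiplicity is 2.

Since 2 < 3, A is not diagonalizable.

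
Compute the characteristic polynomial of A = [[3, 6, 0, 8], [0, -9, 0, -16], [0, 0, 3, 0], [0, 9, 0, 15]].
xI - A = [[x - 3, -6, 0, -8], [0, x + 9, 0, 16], [0, 0, x - 3, 0], [0, -9, 0, x - 15]].

Expanding det(xI - A) along the first row:
det(xI - A) = + (x - 3)·det([[x + 9, 0, 16], [0, x - 3, 0], [-9, 0, x - 15]]) - (-6)·det([[0, 0, 16], [0, x - 3, 0], [0, 0, x - 15]]) + (0)·det([[0, x + 9, 16], [0, 0, 0], [0, -9, x - 15]]) - (-8)·det([[0, x + 9, 0], [0, 0, x - 3], [0, -9, 0]]).

Evaluating gives χ_A(x) = x^4 - 12x^3 + 54x^2 - 108x + 81 = (x - 3)^4.

χ_A(x) = (x - 3)^4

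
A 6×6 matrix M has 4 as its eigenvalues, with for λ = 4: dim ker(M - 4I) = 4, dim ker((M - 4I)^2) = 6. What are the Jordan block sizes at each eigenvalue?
λ = 4: successive nullity increments [4, 2] count blocks of size ≥ k; block sizes are [2, 2, 1, 1].

Jordan blocks: (4, 2), (4, 2), (4, 1), (4, 1)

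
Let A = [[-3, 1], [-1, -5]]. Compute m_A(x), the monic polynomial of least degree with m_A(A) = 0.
The characteristic polynomial factors as (x + 4)^2. The minimal polynomial is ∏(x - λ)^{k_λ} where k_λ is the size of the largest Jordan block at λ.

For λ = -4: rank(A + 4I) = 1, and the largest Jordan block has size 2 (the smallest k with rank((A + 4I)^k) = rank((A + 4I)^(k+1))).

So m_A(x) = (x + 4)^2.

m_A(x) = (x + 4)^2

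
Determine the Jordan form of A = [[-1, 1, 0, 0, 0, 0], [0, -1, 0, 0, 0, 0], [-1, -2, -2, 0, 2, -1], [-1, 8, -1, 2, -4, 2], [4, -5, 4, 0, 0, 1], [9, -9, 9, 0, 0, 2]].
J = [[-1, 1, 0, 0, 0, 0], [0, -1, 0, 0, 0, 0], [0, 0, -1, 1, 0, 0], [0, 0, 0, -1, 0, 0], [0, 0, 0, 0, 2, 0], [0, 0, 0, 0, 0, 2]]

The characteristic polynomial is det(xI - A) = (x - 2)^2(x + 1)^4, so the eigenvalues are -1 (algebraic multiplicity 4), 2 (algebraic multiplicity 2).

For λ = -1: rank(A + I) = 4, rank((A + I)^2) = 2. The eigenspace has dimension 6 - 4 = 2, so there are 2 Jordan blocks; the rank sequence gives block sizes [2, 2].

For λ = 2: rank(A - 2I) = 4. The eigenspace has dimension 6 - 4 = 2, so there are 2 Jordan blocks; the rank sequence gives block sizes [1, 1].

Assembling the blocks gives the Jordan form J above.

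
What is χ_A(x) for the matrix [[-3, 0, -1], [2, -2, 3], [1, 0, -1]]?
χ_A(x) = (x + 2)^3

xI - A = [[x + 3, 0, 1], [-2, x + 2, -3], [-1, 0, x + 1]].

Expanding det(xI - A) along the first row:
det(xI - A) = + (x + 3)·det([[x + 2, -3], [0, x + 1]]) - (0)·det([[-2, -3], [-1, x + 1]]) + (1)·det([[-2, x + 2], [-1, 0]]).

Evaluating gives χ_A(x) = x^3 + 6x^2 + 12x + 8 = (x + 2)^3.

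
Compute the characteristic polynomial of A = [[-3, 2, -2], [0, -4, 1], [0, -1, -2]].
χ_A(x) = (x + 3)^3

xI - A = [[x + 3, -2, 2], [0, x + 4, -1], [0, 1, x + 2]].

Expanding det(xI - A) along the first row:
det(xI - A) = + (x + 3)·det([[x + 4, -1], [1, x + 2]]) - (-2)·det([[0, -1], [0, x + 2]]) + (2)·det([[0, x + 4], [0, 1]]).

Evaluating gives χ_A(x) = x^3 + 9x^2 + 27x + 27 = (x + 3)^3.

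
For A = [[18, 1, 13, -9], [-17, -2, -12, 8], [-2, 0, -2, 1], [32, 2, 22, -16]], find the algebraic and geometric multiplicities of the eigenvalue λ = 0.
The characteristic polynomial is x^2(x + 1)^2, so the factor x appears with exponent 2: the algebraic multiplicity is 2.

rank(A) = 3, so the eigenspace has dimension 4 - 3 = 1: the geometric multiplicity is 1.

Since 1 < 2, A is not diagonalizable.

algebraic multiplicity 2, geometric multiplicity 1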